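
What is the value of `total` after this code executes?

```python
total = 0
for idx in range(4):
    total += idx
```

Let's trace through this code step by step.

Initialize: total = 0
Entering loop: for idx in range(4):

After execution: total = 6
6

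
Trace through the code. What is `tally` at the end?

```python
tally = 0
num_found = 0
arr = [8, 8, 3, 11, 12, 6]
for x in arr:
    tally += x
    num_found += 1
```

Let's trace through this code step by step.

Initialize: tally = 0
Initialize: num_found = 0
Initialize: arr = [8, 8, 3, 11, 12, 6]
Entering loop: for x in arr:

After execution: tally = 48
48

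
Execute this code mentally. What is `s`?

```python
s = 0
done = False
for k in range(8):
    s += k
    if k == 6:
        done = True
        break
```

Let's trace through this code step by step.

Initialize: s = 0
Initialize: done = False
Entering loop: for k in range(8):

After execution: s = 21
21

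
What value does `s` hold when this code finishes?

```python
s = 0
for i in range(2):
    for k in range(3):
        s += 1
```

Let's trace through this code step by step.

Initialize: s = 0
Entering loop: for i in range(2):

After execution: s = 6
6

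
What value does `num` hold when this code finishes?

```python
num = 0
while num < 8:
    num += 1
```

Let's trace through this code step by step.

Initialize: num = 0
Entering loop: while num < 8:

After execution: num = 8
8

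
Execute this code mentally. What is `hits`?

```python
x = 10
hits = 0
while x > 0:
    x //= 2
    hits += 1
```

Let's trace through this code step by step.

Initialize: x = 10
Initialize: hits = 0
Entering loop: while x > 0:

After execution: hits = 4
4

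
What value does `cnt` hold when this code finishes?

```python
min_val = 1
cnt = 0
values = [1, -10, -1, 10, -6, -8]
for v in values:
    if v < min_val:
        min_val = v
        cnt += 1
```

Let's trace through this code step by step.

Initialize: min_val = 1
Initialize: cnt = 0
Initialize: values = [1, -10, -1, 10, -6, -8]
Entering loop: for v in values:

After execution: cnt = 1
1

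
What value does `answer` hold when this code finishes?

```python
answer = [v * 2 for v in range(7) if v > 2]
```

Let's trace through this code step by step.

Initialize: answer = [v * 2 for v in range(7) if v > 2]

After execution: answer = [6, 8, 10, 12]
[6, 8, 10, 12]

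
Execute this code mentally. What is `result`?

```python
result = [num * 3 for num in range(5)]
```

Let's trace through this code step by step.

Initialize: result = [num * 3 for num in range(5)]

After execution: result = [0, 3, 6, 9, 12]
[0, 3, 6, 9, 12]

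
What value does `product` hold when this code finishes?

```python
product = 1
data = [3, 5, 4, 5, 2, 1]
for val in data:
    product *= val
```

Let's trace through this code step by step.

Initialize: product = 1
Initialize: data = [3, 5, 4, 5, 2, 1]
Entering loop: for val in data:

After execution: product = 600
600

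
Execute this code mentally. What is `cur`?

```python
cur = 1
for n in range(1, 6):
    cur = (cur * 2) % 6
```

Let's trace through this code step by step.

Initialize: cur = 1
Entering loop: for n in range(1, 6):

After execution: cur = 2
2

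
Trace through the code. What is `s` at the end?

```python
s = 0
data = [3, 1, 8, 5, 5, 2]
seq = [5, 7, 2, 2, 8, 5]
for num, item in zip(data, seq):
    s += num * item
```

Let's trace through this code step by step.

Initialize: s = 0
Initialize: data = [3, 1, 8, 5, 5, 2]
Initialize: seq = [5, 7, 2, 2, 8, 5]
Entering loop: for num, item in zip(data, seq):

After execution: s = 98
98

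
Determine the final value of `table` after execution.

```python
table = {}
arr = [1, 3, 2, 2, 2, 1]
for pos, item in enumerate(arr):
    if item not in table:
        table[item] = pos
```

Let's trace through this code step by step.

Initialize: table = {}
Initialize: arr = [1, 3, 2, 2, 2, 1]
Entering loop: for pos, item in enumerate(arr):

After execution: table = {1: 0, 3: 1, 2: 2}
{1: 0, 3: 1, 2: 2}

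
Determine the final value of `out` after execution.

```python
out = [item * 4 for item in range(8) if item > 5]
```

Let's trace through this code step by step.

Initialize: out = [item * 4 for item in range(8) if item > 5]

After execution: out = [24, 28]
[24, 28]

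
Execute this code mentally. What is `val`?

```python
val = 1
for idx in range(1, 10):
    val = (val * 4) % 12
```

Let's trace through this code step by step.

Initialize: val = 1
Entering loop: for idx in range(1, 10):

After execution: val = 4
4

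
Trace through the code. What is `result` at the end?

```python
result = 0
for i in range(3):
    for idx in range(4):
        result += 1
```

Let's trace through this code step by step.

Initialize: result = 0
Entering loop: for i in range(3):

After execution: result = 12
12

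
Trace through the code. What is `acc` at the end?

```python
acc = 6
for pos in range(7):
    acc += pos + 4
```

Let's trace through this code step by step.

Initialize: acc = 6
Entering loop: for pos in range(7):

After execution: acc = 55
55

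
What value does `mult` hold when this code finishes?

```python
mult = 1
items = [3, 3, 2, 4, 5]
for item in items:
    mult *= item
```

Let's trace through this code step by step.

Initialize: mult = 1
Initialize: items = [3, 3, 2, 4, 5]
Entering loop: for item in items:

After execution: mult = 360
360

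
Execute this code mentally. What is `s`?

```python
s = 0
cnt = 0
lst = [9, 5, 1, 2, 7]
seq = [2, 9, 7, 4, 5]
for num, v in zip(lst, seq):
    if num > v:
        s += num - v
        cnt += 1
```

Let's trace through this code step by step.

Initialize: s = 0
Initialize: cnt = 0
Initialize: lst = [9, 5, 1, 2, 7]
Initialize: seq = [2, 9, 7, 4, 5]
Entering loop: for num, v in zip(lst, seq):

After execution: s = 9
9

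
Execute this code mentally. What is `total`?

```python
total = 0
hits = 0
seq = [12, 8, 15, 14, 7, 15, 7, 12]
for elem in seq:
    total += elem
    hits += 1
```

Let's trace through this code step by step.

Initialize: total = 0
Initialize: hits = 0
Initialize: seq = [12, 8, 15, 14, 7, 15, 7, 12]
Entering loop: for elem in seq:

After execution: total = 90
90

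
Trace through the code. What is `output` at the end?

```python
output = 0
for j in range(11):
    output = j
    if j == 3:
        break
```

Let's trace through this code step by step.

Initialize: output = 0
Entering loop: for j in range(11):

After execution: output = 3
3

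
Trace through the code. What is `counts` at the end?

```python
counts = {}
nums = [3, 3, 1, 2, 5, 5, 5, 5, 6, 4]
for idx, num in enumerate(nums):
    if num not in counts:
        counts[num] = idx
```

Let's trace through this code step by step.

Initialize: counts = {}
Initialize: nums = [3, 3, 1, 2, 5, 5, 5, 5, 6, 4]
Entering loop: for idx, num in enumerate(nums):

After execution: counts = {3: 0, 1: 2, 2: 3, 5: 4, 6: 8, 4: 9}
{3: 0, 1: 2, 2: 3, 5: 4, 6: 8, 4: 9}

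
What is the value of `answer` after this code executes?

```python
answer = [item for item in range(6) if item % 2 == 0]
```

Let's trace through this code step by step.

Initialize: answer = [item for item in range(6) if item % 2 == 0]

After execution: answer = [0, 2, 4]
[0, 2, 4]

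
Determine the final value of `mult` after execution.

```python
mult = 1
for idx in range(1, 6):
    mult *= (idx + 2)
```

Let's trace through this code step by step.

Initialize: mult = 1
Entering loop: for idx in range(1, 6):

After execution: mult = 2520
2520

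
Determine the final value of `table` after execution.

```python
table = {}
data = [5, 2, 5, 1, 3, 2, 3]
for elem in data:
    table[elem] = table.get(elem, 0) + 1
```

Let's trace through this code step by step.

Initialize: table = {}
Initialize: data = [5, 2, 5, 1, 3, 2, 3]
Entering loop: for elem in data:

After execution: table = {5: 2, 2: 2, 1: 1, 3: 2}
{5: 2, 2: 2, 1: 1, 3: 2}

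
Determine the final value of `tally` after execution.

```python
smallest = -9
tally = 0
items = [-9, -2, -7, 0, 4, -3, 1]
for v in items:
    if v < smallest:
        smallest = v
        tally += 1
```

Let's trace through this code step by step.

Initialize: smallest = -9
Initialize: tally = 0
Initialize: items = [-9, -2, -7, 0, 4, -3, 1]
Entering loop: for v in items:

After execution: tally = 0
0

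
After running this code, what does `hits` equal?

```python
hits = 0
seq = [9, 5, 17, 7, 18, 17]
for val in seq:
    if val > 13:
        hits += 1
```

Let's trace through this code step by step.

Initialize: hits = 0
Initialize: seq = [9, 5, 17, 7, 18, 17]
Entering loop: for val in seq:

After execution: hits = 3
3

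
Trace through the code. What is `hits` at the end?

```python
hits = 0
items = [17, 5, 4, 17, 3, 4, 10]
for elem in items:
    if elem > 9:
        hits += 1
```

Let's trace through this code step by step.

Initialize: hits = 0
Initialize: items = [17, 5, 4, 17, 3, 4, 10]
Entering loop: for elem in items:

After execution: hits = 3
3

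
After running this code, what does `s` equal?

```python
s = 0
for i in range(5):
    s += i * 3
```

Let's trace through this code step by step.

Initialize: s = 0
Entering loop: for i in range(5):

After execution: s = 30
30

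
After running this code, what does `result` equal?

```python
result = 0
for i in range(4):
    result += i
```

Let's trace through this code step by step.

Initialize: result = 0
Entering loop: for i in range(4):

After execution: result = 6
6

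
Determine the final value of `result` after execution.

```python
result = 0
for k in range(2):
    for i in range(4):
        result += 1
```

Let's trace through this code step by step.

Initialize: result = 0
Entering loop: for k in range(2):

After execution: result = 8
8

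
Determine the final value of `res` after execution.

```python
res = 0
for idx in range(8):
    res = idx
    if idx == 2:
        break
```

Let's trace through this code step by step.

Initialize: res = 0
Entering loop: for idx in range(8):

After execution: res = 2
2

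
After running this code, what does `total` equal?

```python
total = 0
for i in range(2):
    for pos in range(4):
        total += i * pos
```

Let's trace through this code step by step.

Initialize: total = 0
Entering loop: for i in range(2):

After execution: total = 6
6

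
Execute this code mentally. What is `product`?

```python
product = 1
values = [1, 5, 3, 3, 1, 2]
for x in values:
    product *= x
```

Let's trace through this code step by step.

Initialize: product = 1
Initialize: values = [1, 5, 3, 3, 1, 2]
Entering loop: for x in values:

After execution: product = 90
90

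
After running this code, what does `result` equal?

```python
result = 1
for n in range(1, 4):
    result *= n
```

Let's trace through this code step by step.

Initialize: result = 1
Entering loop: for n in range(1, 4):

After execution: result = 6
6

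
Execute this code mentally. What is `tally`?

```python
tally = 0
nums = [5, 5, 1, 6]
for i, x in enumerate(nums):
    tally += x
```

Let's trace through this code step by step.

Initialize: tally = 0
Initialize: nums = [5, 5, 1, 6]
Entering loop: for i, x in enumerate(nums):

After execution: tally = 17
17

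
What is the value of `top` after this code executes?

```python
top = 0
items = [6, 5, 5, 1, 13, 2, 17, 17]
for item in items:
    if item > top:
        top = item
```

Let's trace through this code step by step.

Initialize: top = 0
Initialize: items = [6, 5, 5, 1, 13, 2, 17, 17]
Entering loop: for item in items:

After execution: top = 17
17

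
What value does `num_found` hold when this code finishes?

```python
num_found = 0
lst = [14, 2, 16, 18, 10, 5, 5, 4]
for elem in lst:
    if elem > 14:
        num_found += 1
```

Let's trace through this code step by step.

Initialize: num_found = 0
Initialize: lst = [14, 2, 16, 18, 10, 5, 5, 4]
Entering loop: for elem in lst:

After execution: num_found = 2
2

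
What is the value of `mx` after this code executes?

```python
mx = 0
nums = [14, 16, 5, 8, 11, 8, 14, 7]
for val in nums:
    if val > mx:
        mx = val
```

Let's trace through this code step by step.

Initialize: mx = 0
Initialize: nums = [14, 16, 5, 8, 11, 8, 14, 7]
Entering loop: for val in nums:

After execution: mx = 16
16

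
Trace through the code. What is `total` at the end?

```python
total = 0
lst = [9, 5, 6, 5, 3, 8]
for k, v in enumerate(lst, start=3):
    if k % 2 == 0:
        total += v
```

Let's trace through this code step by step.

Initialize: total = 0
Initialize: lst = [9, 5, 6, 5, 3, 8]
Entering loop: for k, v in enumerate(lst, start=3):

After execution: total = 18
18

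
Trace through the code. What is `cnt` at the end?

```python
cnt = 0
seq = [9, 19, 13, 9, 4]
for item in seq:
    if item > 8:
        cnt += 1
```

Let's trace through this code step by step.

Initialize: cnt = 0
Initialize: seq = [9, 19, 13, 9, 4]
Entering loop: for item in seq:

After execution: cnt = 4
4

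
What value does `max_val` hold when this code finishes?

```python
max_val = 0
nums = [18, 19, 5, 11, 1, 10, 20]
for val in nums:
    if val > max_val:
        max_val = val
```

Let's trace through this code step by step.

Initialize: max_val = 0
Initialize: nums = [18, 19, 5, 11, 1, 10, 20]
Entering loop: for val in nums:

After execution: max_val = 20
20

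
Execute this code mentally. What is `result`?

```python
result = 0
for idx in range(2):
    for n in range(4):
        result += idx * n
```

Let's trace through this code step by step.

Initialize: result = 0
Entering loop: for idx in range(2):

After execution: result = 6
6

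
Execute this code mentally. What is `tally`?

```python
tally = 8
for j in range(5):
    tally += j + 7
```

Let's trace through this code step by step.

Initialize: tally = 8
Entering loop: for j in range(5):

After execution: tally = 53
53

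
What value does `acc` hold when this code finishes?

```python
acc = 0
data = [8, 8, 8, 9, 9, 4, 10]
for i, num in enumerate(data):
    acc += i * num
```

Let's trace through this code step by step.

Initialize: acc = 0
Initialize: data = [8, 8, 8, 9, 9, 4, 10]
Entering loop: for i, num in enumerate(data):

After execution: acc = 167
167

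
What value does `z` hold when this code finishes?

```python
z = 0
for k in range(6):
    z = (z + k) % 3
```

Let's trace through this code step by step.

Initialize: z = 0
Entering loop: for k in range(6):

After execution: z = 0
0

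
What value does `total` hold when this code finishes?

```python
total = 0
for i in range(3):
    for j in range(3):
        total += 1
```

Let's trace through this code step by step.

Initialize: total = 0
Entering loop: for i in range(3):

After execution: total = 9
9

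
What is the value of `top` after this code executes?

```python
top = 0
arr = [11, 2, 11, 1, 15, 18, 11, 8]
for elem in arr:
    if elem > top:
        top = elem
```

Let's trace through this code step by step.

Initialize: top = 0
Initialize: arr = [11, 2, 11, 1, 15, 18, 11, 8]
Entering loop: for elem in arr:

After execution: top = 18
18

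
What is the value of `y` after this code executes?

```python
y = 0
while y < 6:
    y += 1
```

Let's trace through this code step by step.

Initialize: y = 0
Entering loop: while y < 6:

After execution: y = 6
6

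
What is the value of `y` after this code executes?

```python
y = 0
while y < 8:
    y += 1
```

Let's trace through this code step by step.

Initialize: y = 0
Entering loop: while y < 8:

After execution: y = 8
8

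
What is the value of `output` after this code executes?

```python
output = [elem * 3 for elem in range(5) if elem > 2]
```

Let's trace through this code step by step.

Initialize: output = [elem * 3 for elem in range(5) if elem > 2]

After execution: output = [9, 12]
[9, 12]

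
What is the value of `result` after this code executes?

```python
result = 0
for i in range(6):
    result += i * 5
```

Let's trace through this code step by step.

Initialize: result = 0
Entering loop: for i in range(6):

After execution: result = 75
75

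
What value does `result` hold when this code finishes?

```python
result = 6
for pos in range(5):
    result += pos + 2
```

Let's trace through this code step by step.

Initialize: result = 6
Entering loop: for pos in range(5):

After execution: result = 26
26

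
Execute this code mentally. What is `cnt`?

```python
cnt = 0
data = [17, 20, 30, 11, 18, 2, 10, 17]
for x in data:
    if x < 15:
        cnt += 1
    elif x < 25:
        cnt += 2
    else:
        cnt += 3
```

Let's trace through this code step by step.

Initialize: cnt = 0
Initialize: data = [17, 20, 30, 11, 18, 2, 10, 17]
Entering loop: for x in data:

After execution: cnt = 14
14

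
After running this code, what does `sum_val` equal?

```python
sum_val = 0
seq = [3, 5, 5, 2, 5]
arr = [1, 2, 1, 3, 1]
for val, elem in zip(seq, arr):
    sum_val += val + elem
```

Let's trace through this code step by step.

Initialize: sum_val = 0
Initialize: seq = [3, 5, 5, 2, 5]
Initialize: arr = [1, 2, 1, 3, 1]
Entering loop: for val, elem in zip(seq, arr):

After execution: sum_val = 28
28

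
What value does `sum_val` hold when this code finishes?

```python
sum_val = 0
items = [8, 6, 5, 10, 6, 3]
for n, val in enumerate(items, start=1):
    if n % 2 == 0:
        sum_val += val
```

Let's trace through this code step by step.

Initialize: sum_val = 0
Initialize: items = [8, 6, 5, 10, 6, 3]
Entering loop: for n, val in enumerate(items, start=1):

After execution: sum_val = 19
19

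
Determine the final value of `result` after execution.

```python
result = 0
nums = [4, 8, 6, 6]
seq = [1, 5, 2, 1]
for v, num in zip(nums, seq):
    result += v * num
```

Let's trace through this code step by step.

Initialize: result = 0
Initialize: nums = [4, 8, 6, 6]
Initialize: seq = [1, 5, 2, 1]
Entering loop: for v, num in zip(nums, seq):

After execution: result = 62
62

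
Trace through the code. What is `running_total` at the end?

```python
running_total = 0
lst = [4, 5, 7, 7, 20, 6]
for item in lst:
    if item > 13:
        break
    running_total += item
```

Let's trace through this code step by step.

Initialize: running_total = 0
Initialize: lst = [4, 5, 7, 7, 20, 6]
Entering loop: for item in lst:

After execution: running_total = 23
23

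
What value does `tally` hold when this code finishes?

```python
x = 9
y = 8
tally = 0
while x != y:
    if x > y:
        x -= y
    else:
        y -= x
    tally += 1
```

Let's trace through this code step by step.

Initialize: x = 9
Initialize: y = 8
Initialize: tally = 0
Entering loop: while x != y:

After execution: tally = 8
8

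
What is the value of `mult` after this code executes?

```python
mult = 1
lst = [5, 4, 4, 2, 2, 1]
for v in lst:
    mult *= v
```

Let's trace through this code step by step.

Initialize: mult = 1
Initialize: lst = [5, 4, 4, 2, 2, 1]
Entering loop: for v in lst:

After execution: mult = 320
320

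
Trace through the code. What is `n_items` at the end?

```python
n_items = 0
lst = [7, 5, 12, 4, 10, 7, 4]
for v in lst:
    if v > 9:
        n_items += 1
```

Let's trace through this code step by step.

Initialize: n_items = 0
Initialize: lst = [7, 5, 12, 4, 10, 7, 4]
Entering loop: for v in lst:

After execution: n_items = 2
2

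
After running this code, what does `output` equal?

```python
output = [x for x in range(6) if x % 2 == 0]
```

Let's trace through this code step by step.

Initialize: output = [x for x in range(6) if x % 2 == 0]

After execution: output = [0, 2, 4]
[0, 2, 4]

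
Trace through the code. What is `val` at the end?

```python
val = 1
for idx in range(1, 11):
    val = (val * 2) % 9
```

Let's trace through this code step by step.

Initialize: val = 1
Entering loop: for idx in range(1, 11):

After execution: val = 7
7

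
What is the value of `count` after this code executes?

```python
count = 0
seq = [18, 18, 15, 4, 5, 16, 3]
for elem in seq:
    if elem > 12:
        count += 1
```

Let's trace through this code step by step.

Initialize: count = 0
Initialize: seq = [18, 18, 15, 4, 5, 16, 3]
Entering loop: for elem in seq:

After execution: count = 4
4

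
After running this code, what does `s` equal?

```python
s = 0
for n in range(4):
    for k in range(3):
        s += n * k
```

Let's trace through this code step by step.

Initialize: s = 0
Entering loop: for n in range(4):

After execution: s = 18
18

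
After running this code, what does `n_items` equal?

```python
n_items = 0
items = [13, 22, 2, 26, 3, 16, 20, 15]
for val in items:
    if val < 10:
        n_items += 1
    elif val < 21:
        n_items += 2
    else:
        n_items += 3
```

Let's trace through this code step by step.

Initialize: n_items = 0
Initialize: items = [13, 22, 2, 26, 3, 16, 20, 15]
Entering loop: for val in items:

After execution: n_items = 16
16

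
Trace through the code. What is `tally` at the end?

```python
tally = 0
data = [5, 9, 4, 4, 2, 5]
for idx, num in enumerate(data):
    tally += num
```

Let's trace through this code step by step.

Initialize: tally = 0
Initialize: data = [5, 9, 4, 4, 2, 5]
Entering loop: for idx, num in enumerate(data):

After execution: tally = 29
29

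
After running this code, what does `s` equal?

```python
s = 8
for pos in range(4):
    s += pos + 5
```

Let's trace through this code step by step.

Initialize: s = 8
Entering loop: for pos in range(4):

After execution: s = 34
34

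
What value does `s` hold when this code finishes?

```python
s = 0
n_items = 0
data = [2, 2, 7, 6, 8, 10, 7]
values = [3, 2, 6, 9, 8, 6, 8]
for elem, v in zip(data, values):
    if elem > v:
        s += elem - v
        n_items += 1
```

Let's trace through this code step by step.

Initialize: s = 0
Initialize: n_items = 0
Initialize: data = [2, 2, 7, 6, 8, 10, 7]
Initialize: values = [3, 2, 6, 9, 8, 6, 8]
Entering loop: for elem, v in zip(data, values):

After execution: s = 5
5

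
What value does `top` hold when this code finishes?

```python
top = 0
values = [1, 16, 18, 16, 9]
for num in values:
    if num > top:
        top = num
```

Let's trace through this code step by step.

Initialize: top = 0
Initialize: values = [1, 16, 18, 16, 9]
Entering loop: for num in values:

After execution: top = 18
18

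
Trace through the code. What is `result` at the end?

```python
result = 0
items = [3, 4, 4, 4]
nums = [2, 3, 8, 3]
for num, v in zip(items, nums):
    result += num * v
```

Let's trace through this code step by step.

Initialize: result = 0
Initialize: items = [3, 4, 4, 4]
Initialize: nums = [2, 3, 8, 3]
Entering loop: for num, v in zip(items, nums):

After execution: result = 62
62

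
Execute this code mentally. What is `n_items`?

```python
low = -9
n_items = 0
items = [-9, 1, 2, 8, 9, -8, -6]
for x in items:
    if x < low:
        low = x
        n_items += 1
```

Let's trace through this code step by step.

Initialize: low = -9
Initialize: n_items = 0
Initialize: items = [-9, 1, 2, 8, 9, -8, -6]
Entering loop: for x in items:

After execution: n_items = 0
0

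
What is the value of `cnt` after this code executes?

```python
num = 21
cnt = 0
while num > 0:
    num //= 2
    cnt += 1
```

Let's trace through this code step by step.

Initialize: num = 21
Initialize: cnt = 0
Entering loop: while num > 0:

After execution: cnt = 5
5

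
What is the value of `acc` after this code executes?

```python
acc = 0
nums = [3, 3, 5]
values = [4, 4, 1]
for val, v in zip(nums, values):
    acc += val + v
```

Let's trace through this code step by step.

Initialize: acc = 0
Initialize: nums = [3, 3, 5]
Initialize: values = [4, 4, 1]
Entering loop: for val, v in zip(nums, values):

After execution: acc = 20
20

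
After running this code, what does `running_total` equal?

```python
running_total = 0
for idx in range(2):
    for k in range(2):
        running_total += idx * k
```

Let's trace through this code step by step.

Initialize: running_total = 0
Entering loop: for idx in range(2):

After execution: running_total = 1
1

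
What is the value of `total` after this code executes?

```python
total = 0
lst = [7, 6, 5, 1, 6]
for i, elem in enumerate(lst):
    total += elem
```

Let's trace through this code step by step.

Initialize: total = 0
Initialize: lst = [7, 6, 5, 1, 6]
Entering loop: for i, elem in enumerate(lst):

After execution: total = 25
25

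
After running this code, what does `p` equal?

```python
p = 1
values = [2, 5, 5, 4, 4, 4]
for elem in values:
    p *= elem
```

Let's trace through this code step by step.

Initialize: p = 1
Initialize: values = [2, 5, 5, 4, 4, 4]
Entering loop: for elem in values:

After execution: p = 3200
3200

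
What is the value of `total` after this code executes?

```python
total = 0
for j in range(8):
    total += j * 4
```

Let's trace through this code step by step.

Initialize: total = 0
Entering loop: for j in range(8):

After execution: total = 112
112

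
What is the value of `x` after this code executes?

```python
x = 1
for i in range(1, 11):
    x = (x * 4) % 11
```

Let's trace through this code step by step.

Initialize: x = 1
Entering loop: for i in range(1, 11):

After execution: x = 1
1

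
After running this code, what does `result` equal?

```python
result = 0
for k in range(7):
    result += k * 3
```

Let's trace through this code step by step.

Initialize: result = 0
Entering loop: for k in range(7):

After execution: result = 63
63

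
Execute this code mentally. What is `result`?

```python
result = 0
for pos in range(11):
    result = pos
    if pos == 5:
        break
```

Let's trace through this code step by step.

Initialize: result = 0
Entering loop: for pos in range(11):

After execution: result = 5
5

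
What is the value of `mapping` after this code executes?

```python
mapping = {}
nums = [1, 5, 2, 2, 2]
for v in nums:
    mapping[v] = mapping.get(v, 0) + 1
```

Let's trace through this code step by step.

Initialize: mapping = {}
Initialize: nums = [1, 5, 2, 2, 2]
Entering loop: for v in nums:

After execution: mapping = {1: 1, 5: 1, 2: 3}
{1: 1, 5: 1, 2: 3}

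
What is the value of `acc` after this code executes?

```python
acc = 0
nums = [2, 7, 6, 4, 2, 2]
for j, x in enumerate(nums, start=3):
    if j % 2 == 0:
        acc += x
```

Let's trace through this code step by step.

Initialize: acc = 0
Initialize: nums = [2, 7, 6, 4, 2, 2]
Entering loop: for j, x in enumerate(nums, start=3):

After execution: acc = 13
13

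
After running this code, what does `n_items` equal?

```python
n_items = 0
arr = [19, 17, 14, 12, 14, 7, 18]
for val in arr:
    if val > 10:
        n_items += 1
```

Let's trace through this code step by step.

Initialize: n_items = 0
Initialize: arr = [19, 17, 14, 12, 14, 7, 18]
Entering loop: for val in arr:

After execution: n_items = 6
6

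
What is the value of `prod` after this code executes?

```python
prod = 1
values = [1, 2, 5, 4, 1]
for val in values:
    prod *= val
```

Let's trace through this code step by step.

Initialize: prod = 1
Initialize: values = [1, 2, 5, 4, 1]
Entering loop: for val in values:

After execution: prod = 40
40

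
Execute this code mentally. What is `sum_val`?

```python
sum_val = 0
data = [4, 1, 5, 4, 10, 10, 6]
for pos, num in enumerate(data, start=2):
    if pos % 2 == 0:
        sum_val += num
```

Let's trace through this code step by step.

Initialize: sum_val = 0
Initialize: data = [4, 1, 5, 4, 10, 10, 6]
Entering loop: for pos, num in enumerate(data, start=2):

After execution: sum_val = 25
25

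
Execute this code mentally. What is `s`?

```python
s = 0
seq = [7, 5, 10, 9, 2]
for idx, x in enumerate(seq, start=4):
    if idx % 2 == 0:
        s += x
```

Let's trace through this code step by step.

Initialize: s = 0
Initialize: seq = [7, 5, 10, 9, 2]
Entering loop: for idx, x in enumerate(seq, start=4):

After execution: s = 19
19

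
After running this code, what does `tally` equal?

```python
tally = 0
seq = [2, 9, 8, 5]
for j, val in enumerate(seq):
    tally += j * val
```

Let's trace through this code step by step.

Initialize: tally = 0
Initialize: seq = [2, 9, 8, 5]
Entering loop: for j, val in enumerate(seq):

After execution: tally = 40
40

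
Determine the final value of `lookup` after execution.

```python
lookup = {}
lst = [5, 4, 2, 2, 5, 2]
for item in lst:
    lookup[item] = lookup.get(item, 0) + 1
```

Let's trace through this code step by step.

Initialize: lookup = {}
Initialize: lst = [5, 4, 2, 2, 5, 2]
Entering loop: for item in lst:

After execution: lookup = {5: 2, 4: 1, 2: 3}
{5: 2, 4: 1, 2: 3}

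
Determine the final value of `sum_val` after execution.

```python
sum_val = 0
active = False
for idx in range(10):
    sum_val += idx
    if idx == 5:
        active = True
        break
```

Let's trace through this code step by step.

Initialize: sum_val = 0
Initialize: active = False
Entering loop: for idx in range(10):

After execution: sum_val = 15
15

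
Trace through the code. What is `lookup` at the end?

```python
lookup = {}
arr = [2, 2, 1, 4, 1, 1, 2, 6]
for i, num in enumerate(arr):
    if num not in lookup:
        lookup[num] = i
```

Let's trace through this code step by step.

Initialize: lookup = {}
Initialize: arr = [2, 2, 1, 4, 1, 1, 2, 6]
Entering loop: for i, num in enumerate(arr):

After execution: lookup = {2: 0, 1: 2, 4: 3, 6: 7}
{2: 0, 1: 2, 4: 3, 6: 7}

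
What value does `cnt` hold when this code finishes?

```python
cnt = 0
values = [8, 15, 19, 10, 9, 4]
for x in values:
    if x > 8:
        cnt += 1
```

Let's trace through this code step by step.

Initialize: cnt = 0
Initialize: values = [8, 15, 19, 10, 9, 4]
Entering loop: for x in values:

After execution: cnt = 4
4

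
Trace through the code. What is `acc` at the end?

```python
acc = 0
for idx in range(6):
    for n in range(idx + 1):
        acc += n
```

Let's trace through this code step by step.

Initialize: acc = 0
Entering loop: for idx in range(6):

After execution: acc = 35
35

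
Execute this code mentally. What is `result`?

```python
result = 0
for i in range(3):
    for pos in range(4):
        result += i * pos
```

Let's trace through this code step by step.

Initialize: result = 0
Entering loop: for i in range(3):

After execution: result = 18
18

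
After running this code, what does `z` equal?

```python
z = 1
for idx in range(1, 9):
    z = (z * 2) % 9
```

Let's trace through this code step by step.

Initialize: z = 1
Entering loop: for idx in range(1, 9):

After execution: z = 4
4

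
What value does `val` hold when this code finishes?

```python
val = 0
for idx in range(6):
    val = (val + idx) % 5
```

Let's trace through this code step by step.

Initialize: val = 0
Entering loop: for idx in range(6):

After execution: val = 0
0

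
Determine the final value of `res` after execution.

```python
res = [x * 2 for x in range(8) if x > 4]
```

Let's trace through this code step by step.

Initialize: res = [x * 2 for x in range(8) if x > 4]

After execution: res = [10, 12, 14]
[10, 12, 14]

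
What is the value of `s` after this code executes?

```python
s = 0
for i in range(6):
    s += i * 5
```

Let's trace through this code step by step.

Initialize: s = 0
Entering loop: for i in range(6):

After execution: s = 75
75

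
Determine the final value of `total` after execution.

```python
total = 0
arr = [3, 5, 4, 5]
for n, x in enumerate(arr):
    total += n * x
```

Let's trace through this code step by step.

Initialize: total = 0
Initialize: arr = [3, 5, 4, 5]
Entering loop: for n, x in enumerate(arr):

After execution: total = 28
28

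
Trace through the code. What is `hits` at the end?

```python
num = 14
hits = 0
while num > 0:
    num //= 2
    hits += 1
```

Let's trace through this code step by step.

Initialize: num = 14
Initialize: hits = 0
Entering loop: while num > 0:

After execution: hits = 4
4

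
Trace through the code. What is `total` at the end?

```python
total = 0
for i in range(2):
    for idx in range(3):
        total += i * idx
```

Let's trace through this code step by step.

Initialize: total = 0
Entering loop: for i in range(2):

After execution: total = 3
3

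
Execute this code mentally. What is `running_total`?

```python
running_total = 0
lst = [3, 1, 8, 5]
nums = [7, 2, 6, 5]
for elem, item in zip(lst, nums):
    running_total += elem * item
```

Let's trace through this code step by step.

Initialize: running_total = 0
Initialize: lst = [3, 1, 8, 5]
Initialize: nums = [7, 2, 6, 5]
Entering loop: for elem, item in zip(lst, nums):

After execution: running_total = 96
96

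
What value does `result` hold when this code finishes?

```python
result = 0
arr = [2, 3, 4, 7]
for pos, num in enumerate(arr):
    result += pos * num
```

Let's trace through this code step by step.

Initialize: result = 0
Initialize: arr = [2, 3, 4, 7]
Entering loop: for pos, num in enumerate(arr):

After execution: result = 32
32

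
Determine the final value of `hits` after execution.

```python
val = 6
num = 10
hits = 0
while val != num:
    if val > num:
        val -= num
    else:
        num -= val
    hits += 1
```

Let's trace through this code step by step.

Initialize: val = 6
Initialize: num = 10
Initialize: hits = 0
Entering loop: while val != num:

After execution: hits = 3
3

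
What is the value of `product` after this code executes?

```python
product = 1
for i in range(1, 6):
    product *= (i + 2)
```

Let's trace through this code step by step.

Initialize: product = 1
Entering loop: for i in range(1, 6):

After execution: product = 2520
2520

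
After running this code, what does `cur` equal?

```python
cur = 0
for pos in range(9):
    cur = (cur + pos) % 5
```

Let's trace through this code step by step.

Initialize: cur = 0
Entering loop: for pos in range(9):

After execution: cur = 1
1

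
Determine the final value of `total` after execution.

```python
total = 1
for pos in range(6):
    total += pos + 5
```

Let's trace through this code step by step.

Initialize: total = 1
Entering loop: for pos in range(6):

After execution: total = 46
46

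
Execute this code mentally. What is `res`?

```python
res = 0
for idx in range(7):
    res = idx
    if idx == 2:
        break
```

Let's trace through this code step by step.

Initialize: res = 0
Entering loop: for idx in range(7):

After execution: res = 2
2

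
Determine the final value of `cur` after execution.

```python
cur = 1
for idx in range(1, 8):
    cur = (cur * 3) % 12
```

Let's trace through this code step by step.

Initialize: cur = 1
Entering loop: for idx in range(1, 8):

After execution: cur = 3
3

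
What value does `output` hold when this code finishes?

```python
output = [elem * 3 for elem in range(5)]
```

Let's trace through this code step by step.

Initialize: output = [elem * 3 for elem in range(5)]

After execution: output = [0, 3, 6, 9, 12]
[0, 3, 6, 9, 12]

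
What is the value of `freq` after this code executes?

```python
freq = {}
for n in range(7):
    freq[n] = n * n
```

Let's trace through this code step by step.

Initialize: freq = {}
Entering loop: for n in range(7):

After execution: freq = {0: 0, 1: 1, 2: 4, 3: 9, 4: 16, 5: 25, 6: 36}
{0: 0, 1: 1, 2: 4, 3: 9, 4: 16, 5: 25, 6: 36}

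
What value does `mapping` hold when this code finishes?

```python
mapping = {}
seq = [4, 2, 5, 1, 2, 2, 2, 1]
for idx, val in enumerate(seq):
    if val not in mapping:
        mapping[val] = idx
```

Let's trace through this code step by step.

Initialize: mapping = {}
Initialize: seq = [4, 2, 5, 1, 2, 2, 2, 1]
Entering loop: for idx, val in enumerate(seq):

After execution: mapping = {4: 0, 2: 1, 5: 2, 1: 3}
{4: 0, 2: 1, 5: 2, 1: 3}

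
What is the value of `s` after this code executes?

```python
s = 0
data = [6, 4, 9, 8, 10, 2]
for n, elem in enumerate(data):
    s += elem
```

Let's trace through this code step by step.

Initialize: s = 0
Initialize: data = [6, 4, 9, 8, 10, 2]
Entering loop: for n, elem in enumerate(data):

After execution: s = 39
39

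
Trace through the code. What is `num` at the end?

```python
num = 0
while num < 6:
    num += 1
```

Let's trace through this code step by step.

Initialize: num = 0
Entering loop: while num < 6:

After execution: num = 6
6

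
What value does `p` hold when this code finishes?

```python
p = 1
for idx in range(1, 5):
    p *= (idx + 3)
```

Let's trace through this code step by step.

Initialize: p = 1
Entering loop: for idx in range(1, 5):

After execution: p = 840
840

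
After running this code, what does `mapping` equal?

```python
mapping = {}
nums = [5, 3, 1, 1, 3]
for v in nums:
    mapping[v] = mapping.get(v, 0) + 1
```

Let's trace through this code step by step.

Initialize: mapping = {}
Initialize: nums = [5, 3, 1, 1, 3]
Entering loop: for v in nums:

After execution: mapping = {5: 1, 3: 2, 1: 2}
{5: 1, 3: 2, 1: 2}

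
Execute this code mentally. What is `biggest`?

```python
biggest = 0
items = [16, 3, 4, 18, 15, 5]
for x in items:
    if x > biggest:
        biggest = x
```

Let's trace through this code step by step.

Initialize: biggest = 0
Initialize: items = [16, 3, 4, 18, 15, 5]
Entering loop: for x in items:

After execution: biggest = 18
18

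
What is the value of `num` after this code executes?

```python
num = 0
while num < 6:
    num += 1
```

Let's trace through this code step by step.

Initialize: num = 0
Entering loop: while num < 6:

After execution: num = 6
6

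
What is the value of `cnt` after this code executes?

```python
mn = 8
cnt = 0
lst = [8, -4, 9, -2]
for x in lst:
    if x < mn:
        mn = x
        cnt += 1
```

Let's trace through this code step by step.

Initialize: mn = 8
Initialize: cnt = 0
Initialize: lst = [8, -4, 9, -2]
Entering loop: for x in lst:

After execution: cnt = 1
1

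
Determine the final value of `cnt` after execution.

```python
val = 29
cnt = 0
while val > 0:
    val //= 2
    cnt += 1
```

Let's trace through this code step by step.

Initialize: val = 29
Initialize: cnt = 0
Entering loop: while val > 0:

After execution: cnt = 5
5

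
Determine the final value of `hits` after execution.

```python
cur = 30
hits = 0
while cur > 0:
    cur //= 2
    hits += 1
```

Let's trace through this code step by step.

Initialize: cur = 30
Initialize: hits = 0
Entering loop: while cur > 0:

After execution: hits = 5
5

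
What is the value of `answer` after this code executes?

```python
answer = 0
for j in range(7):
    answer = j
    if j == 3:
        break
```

Let's trace through this code step by step.

Initialize: answer = 0
Entering loop: for j in range(7):

After execution: answer = 3
3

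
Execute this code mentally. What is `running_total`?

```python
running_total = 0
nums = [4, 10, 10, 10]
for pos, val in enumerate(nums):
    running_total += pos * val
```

Let's trace through this code step by step.

Initialize: running_total = 0
Initialize: nums = [4, 10, 10, 10]
Entering loop: for pos, val in enumerate(nums):

After execution: running_total = 60
60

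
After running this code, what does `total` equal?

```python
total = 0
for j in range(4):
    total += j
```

Let's trace through this code step by step.

Initialize: total = 0
Entering loop: for j in range(4):

After execution: total = 6
6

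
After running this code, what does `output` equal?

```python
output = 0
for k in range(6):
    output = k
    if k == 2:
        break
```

Let's trace through this code step by step.

Initialize: output = 0
Entering loop: for k in range(6):

After execution: output = 2
2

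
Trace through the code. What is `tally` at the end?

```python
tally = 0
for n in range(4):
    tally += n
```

Let's trace through this code step by step.

Initialize: tally = 0
Entering loop: for n in range(4):

After execution: tally = 6
6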